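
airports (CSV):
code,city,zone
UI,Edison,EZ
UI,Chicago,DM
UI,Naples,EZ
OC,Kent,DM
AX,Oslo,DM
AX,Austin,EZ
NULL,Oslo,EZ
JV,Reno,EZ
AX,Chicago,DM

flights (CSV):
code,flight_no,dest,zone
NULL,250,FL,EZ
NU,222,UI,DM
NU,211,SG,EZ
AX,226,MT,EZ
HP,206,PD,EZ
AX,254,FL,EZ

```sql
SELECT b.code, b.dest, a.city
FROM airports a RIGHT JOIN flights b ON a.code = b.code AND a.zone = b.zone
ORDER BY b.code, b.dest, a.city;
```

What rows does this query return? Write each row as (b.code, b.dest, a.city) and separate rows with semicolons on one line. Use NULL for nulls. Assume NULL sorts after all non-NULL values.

RIGHT JOIN keeps every row from `flights`; unmatched rows get NULL for `airports`'s columns.
Matching on a.code = b.code AND a.zone = b.zone. A NULL in a compared column never satisfies the condition.
- a row (code=UI, zone=EZ): no match.
- a row (code=UI, zone=DM): no match.
- a row (code=UI, zone=EZ): no match.
- a row (code=OC, zone=DM): no match.
- a row (code=AX, zone=DM): no match.
- a row (code=AX, zone=EZ): matches 2 b row(s) → 2 output row(s).
- a row (code=NULL, zone=EZ): no match.
- a row (code=JV, zone=EZ): no match.
- a row (code=AX, zone=DM): no match.
- plus 4 unmatched b row(s), each kept with NULL a columns.
After projecting and ordering:
b.code | b.dest | a.city
AX | FL | Austin
AX | MT | Austin
HP | PD | NULL
NU | SG | NULL
NU | UI | NULL
NULL | FL | NULL

(AX, FL, Austin); (AX, MT, Austin); (HP, PD, NULL); (NU, SG, NULL); (NU, UI, NULL); (NULL, FL, NULL)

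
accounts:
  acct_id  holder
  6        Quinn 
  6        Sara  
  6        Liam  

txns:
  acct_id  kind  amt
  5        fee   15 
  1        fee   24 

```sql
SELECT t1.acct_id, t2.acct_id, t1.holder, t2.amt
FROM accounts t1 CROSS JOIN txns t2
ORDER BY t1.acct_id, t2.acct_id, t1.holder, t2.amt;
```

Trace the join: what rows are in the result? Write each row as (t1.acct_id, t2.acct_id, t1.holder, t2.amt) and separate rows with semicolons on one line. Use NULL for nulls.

(6, 1, Liam, 24); (6, 1, Quinn, 24); (6, 1, Sara, 24); (6, 5, Liam, 15); (6, 5, Quinn, 15); (6, 5, Sara, 15)

CROSS JOIN pairs every row of `accounts` with every row of `txns`: 3 × 2 = 6 rows.
After projecting and ordering:
t1.acct_id | t2.acct_id | t1.holder | t2.amt
6 | 1 | Liam | 24
6 | 1 | Quinn | 24
6 | 1 | Sara | 24
6 | 5 | Liam | 15
6 | 5 | Quinn | 15
6 | 5 | Sara | 15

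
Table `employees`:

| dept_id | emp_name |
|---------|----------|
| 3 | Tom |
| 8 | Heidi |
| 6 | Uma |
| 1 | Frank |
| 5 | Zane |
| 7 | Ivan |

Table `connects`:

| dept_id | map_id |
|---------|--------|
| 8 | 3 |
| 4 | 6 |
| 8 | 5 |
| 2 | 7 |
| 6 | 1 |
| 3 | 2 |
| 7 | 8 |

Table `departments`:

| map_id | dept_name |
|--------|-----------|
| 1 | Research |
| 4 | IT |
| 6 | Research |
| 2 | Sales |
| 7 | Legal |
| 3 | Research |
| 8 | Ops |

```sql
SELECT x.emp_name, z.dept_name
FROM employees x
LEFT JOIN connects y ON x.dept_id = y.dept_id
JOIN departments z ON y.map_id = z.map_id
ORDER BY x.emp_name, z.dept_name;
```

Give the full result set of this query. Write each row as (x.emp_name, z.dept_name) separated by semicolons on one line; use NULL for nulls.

Step 1 — x LEFT JOIN y on dept_id → 7 row(s).
Then INNER JOIN `departments z` on map_id: keep only rows whose y.map_id appears in z.

(Heidi, Research); (Ivan, Ops); (Tom, Sales); (Uma, Research)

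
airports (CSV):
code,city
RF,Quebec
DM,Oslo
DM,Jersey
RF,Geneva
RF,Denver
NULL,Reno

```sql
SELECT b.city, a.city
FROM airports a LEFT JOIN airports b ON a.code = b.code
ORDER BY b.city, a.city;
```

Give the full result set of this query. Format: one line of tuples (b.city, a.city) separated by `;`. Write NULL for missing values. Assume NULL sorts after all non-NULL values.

(Denver, Denver); (Denver, Geneva); (Denver, Quebec); (Geneva, Denver); (Geneva, Geneva); (Geneva, Quebec); (Jersey, Jersey); (Jersey, Oslo); (Oslo, Jersey); (Oslo, Oslo); (Quebec, Denver); (Quebec, Geneva); (Quebec, Quebec); (NULL, Reno)

LEFT JOIN keeps every row from `airports a`; unmatched rows get NULL for `airports b`'s columns.
Matching on a.code = b.code. A NULL in a compared column never satisfies the condition.
- a row (code=RF): matches 3 b row(s) → 3 output row(s).
- a row (code=DM): matches 2 b row(s) → 2 output row(s).
- a row (code=DM): matches 2 b row(s) → 2 output row(s).
- a row (code=RF): matches 3 b row(s) → 3 output row(s).
- a row (code=RF): matches 3 b row(s) → 3 output row(s).
- a row (code=NULL): no match → kept, b columns NULL.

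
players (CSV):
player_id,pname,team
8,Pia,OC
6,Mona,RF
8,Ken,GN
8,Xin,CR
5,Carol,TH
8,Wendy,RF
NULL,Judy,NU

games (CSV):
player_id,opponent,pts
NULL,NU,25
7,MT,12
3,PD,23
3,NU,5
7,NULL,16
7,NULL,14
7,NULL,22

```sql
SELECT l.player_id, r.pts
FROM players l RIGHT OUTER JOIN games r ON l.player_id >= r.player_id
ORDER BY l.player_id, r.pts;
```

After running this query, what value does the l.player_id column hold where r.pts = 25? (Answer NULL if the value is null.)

NULL

RIGHT JOIN keeps every row from `games`; unmatched rows get NULL for `players`'s columns.
Matching on l.player_id >= r.player_id. A NULL in a compared column never satisfies the condition.
- l[0] player_id=8 → 6 match(es) in r → 6 row(s).
- l[1] player_id=6 → 2 match(es) in r → 2 row(s).
- l[2] player_id=8 → 6 match(es) in r → 6 row(s).
- l[3] player_id=8 → 6 match(es) in r → 6 row(s).
- l[4] player_id=5 → 2 match(es) in r → 2 row(s).
- l[5] player_id=8 → 6 match(es) in r → 6 row(s).
- l[6] player_id=NULL → no match.
- 1 r row(s) had no l match → kept, l columns NULL.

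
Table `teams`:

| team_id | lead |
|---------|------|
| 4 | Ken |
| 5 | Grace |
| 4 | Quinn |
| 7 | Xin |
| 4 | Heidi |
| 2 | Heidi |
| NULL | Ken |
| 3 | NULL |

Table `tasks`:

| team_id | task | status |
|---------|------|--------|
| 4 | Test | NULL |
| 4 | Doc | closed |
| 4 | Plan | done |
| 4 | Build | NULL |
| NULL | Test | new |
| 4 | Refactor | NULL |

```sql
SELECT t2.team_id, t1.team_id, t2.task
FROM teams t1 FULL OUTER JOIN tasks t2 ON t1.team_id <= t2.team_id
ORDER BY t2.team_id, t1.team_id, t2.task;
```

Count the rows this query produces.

FULL OUTER JOIN keeps every row from both sides; unmatched rows get NULL for the other side's columns.
Matching on t1.team_id <= t2.team_id. A NULL in a compared column never satisfies the condition.
Matched pairs: 25; unmatched t1 rows kept: 3; unmatched t2 rows kept: 1.
Total: 25 matched + 4 padded = 29 rows.

29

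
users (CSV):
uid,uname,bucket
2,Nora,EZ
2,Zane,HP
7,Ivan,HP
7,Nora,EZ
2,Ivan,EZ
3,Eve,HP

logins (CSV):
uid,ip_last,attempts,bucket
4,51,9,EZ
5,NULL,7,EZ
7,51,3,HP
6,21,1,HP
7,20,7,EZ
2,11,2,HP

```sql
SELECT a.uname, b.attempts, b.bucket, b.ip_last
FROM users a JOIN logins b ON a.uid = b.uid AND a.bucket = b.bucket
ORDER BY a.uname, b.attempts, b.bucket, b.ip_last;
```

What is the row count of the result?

3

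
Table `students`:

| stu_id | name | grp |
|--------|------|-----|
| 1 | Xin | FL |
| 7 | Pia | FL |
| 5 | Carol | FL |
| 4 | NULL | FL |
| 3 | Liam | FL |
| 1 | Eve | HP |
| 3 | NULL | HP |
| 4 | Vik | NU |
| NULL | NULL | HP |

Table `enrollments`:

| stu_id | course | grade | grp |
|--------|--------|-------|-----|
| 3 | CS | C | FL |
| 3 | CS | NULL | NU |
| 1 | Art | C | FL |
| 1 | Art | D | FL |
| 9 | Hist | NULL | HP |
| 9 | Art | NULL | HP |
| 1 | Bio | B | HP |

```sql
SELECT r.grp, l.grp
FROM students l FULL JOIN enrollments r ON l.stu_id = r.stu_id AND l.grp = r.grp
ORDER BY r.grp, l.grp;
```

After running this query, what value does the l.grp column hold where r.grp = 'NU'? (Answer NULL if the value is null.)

NULL

FULL OUTER JOIN keeps every row from both sides; unmatched rows get NULL for the other side's columns.
Matching on l.stu_id = r.stu_id AND l.grp = r.grp. A NULL in a compared column never satisfies the condition.
Matched pairs: 4; unmatched l rows kept: 6; unmatched r rows kept: 3.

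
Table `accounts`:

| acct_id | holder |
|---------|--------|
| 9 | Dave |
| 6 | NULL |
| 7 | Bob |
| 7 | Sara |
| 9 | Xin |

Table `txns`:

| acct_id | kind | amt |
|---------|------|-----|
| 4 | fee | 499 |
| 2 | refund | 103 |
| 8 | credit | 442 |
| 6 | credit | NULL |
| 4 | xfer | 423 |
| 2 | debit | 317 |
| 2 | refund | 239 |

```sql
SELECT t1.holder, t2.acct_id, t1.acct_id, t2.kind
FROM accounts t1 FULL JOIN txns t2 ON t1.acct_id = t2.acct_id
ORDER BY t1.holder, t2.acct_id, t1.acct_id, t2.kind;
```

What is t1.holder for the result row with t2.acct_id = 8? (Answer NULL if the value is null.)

NULL

FULL OUTER JOIN keeps every row from both sides; unmatched rows get NULL for the other side's columns.
Matching on t1.acct_id = t2.acct_id.
- t1 row (acct_id=9): no match → kept, t2 columns NULL.
- t1 row (acct_id=6): matches 1 t2 row(s) → 1 output row(s).
- t1 row (acct_id=7): no match → kept, t2 columns NULL.
- t1 row (acct_id=7): no match → kept, t2 columns NULL.
- t1 row (acct_id=9): no match → kept, t2 columns NULL.
- plus 6 unmatched t2 row(s), each kept with NULL t1 columns.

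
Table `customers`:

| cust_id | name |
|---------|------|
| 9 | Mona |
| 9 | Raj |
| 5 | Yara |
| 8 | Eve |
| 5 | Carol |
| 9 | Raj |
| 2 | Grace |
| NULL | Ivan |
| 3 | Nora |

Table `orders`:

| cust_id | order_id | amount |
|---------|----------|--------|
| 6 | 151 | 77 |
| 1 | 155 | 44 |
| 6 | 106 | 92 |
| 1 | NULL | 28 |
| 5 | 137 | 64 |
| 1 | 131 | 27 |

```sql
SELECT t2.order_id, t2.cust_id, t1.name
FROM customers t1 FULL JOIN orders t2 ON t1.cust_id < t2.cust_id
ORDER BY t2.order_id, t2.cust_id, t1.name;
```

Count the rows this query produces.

18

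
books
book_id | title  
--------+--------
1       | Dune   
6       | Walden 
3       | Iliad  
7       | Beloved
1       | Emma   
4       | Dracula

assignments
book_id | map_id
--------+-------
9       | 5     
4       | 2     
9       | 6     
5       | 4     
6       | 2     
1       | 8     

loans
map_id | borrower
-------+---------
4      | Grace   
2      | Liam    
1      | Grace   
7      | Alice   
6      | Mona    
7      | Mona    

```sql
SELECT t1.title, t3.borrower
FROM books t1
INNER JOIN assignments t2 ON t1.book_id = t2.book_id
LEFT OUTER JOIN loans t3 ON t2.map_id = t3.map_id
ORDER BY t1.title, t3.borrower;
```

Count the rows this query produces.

Joins associate left-to-right: books INNER JOIN assignments on book_id gives 4 intermediate row(s).
Then LEFT JOIN `loans t3` on map_id: each of those 4 rows is kept; rows whose t2.map_id has no match in t3 get NULL for t3's columns.
Result: 4 row(s).

4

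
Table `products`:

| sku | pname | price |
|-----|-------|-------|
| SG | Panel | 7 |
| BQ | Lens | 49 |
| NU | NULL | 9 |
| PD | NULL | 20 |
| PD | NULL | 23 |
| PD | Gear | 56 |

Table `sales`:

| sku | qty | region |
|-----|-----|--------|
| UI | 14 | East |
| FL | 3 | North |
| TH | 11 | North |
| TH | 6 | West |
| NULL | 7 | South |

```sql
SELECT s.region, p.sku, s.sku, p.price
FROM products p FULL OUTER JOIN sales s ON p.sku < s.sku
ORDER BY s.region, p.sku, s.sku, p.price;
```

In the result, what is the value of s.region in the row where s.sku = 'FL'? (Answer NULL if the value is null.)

FULL OUTER JOIN keeps every row from both sides; unmatched rows get NULL for the other side's columns.
Matching on p.sku < s.sku. A NULL in a compared column never satisfies the condition.
- sku=SG: 3 matching s row(s), so 3 row(s) emitted.
- sku=BQ: 4 matching s row(s), so 4 row(s) emitted.
- sku=NU: 3 matching s row(s), so 3 row(s) emitted.
- sku=PD: 3 matching s row(s), so 3 row(s) emitted.
- sku=PD: 3 matching s row(s), so 3 row(s) emitted.
- sku=PD: 3 matching s row(s), so 3 row(s) emitted.
- 1 row(s) from s found no p partner → padded with NULL.

North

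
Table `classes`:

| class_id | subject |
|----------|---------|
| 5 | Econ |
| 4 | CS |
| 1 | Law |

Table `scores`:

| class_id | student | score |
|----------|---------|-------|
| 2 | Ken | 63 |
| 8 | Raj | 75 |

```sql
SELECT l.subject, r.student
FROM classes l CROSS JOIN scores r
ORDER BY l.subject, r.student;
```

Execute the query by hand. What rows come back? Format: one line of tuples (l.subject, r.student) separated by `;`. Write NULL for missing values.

CROSS JOIN pairs every row of `classes` with every row of `scores`: 3 × 2 = 6 rows.
After projecting and ordering:
l.subject | r.student
CS | Ken
CS | Raj
Econ | Ken
Econ | Raj
Law | Ken
Law | Raj

(CS, Ken); (CS, Raj); (Econ, Ken); (Econ, Raj); (Law, Ken); (Law, Raj)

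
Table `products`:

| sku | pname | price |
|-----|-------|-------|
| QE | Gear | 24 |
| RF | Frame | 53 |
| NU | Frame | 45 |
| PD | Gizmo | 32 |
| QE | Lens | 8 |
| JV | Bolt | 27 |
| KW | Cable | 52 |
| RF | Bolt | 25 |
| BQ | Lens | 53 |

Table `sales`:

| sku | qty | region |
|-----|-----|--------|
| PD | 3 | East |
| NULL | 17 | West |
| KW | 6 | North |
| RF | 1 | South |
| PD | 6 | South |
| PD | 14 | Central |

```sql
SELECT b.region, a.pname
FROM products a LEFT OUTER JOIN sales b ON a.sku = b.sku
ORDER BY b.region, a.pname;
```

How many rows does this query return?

LEFT JOIN keeps every row from `products`; unmatched rows get NULL for `sales`'s columns.
Matching on a.sku = b.sku. A NULL in a compared column never satisfies the condition.
Matched pairs: 6; unmatched a rows kept: 5.
Total: 6 matched + 5 padded = 11 rows.

11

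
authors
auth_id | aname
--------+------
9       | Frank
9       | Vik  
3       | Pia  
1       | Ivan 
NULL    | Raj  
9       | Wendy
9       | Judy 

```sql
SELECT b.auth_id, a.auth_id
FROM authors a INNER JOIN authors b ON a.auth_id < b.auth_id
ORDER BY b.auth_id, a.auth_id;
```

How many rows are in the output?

9

INNER JOIN keeps only pairs where the ON condition holds.
Matching on a.auth_id < b.auth_id. A NULL in a compared column never satisfies the condition.
- a row (auth_id=9): no match → dropped.
- a row (auth_id=9): no match → dropped.
- a row (auth_id=3): matches 4 b row(s) → 4 output row(s).
- a row (auth_id=1): matches 5 b row(s) → 5 output row(s).
- a row (auth_id=NULL): no match → dropped.
- a row (auth_id=9): no match → dropped.
- a row (auth_id=9): no match → dropped.
Total: 9 rows.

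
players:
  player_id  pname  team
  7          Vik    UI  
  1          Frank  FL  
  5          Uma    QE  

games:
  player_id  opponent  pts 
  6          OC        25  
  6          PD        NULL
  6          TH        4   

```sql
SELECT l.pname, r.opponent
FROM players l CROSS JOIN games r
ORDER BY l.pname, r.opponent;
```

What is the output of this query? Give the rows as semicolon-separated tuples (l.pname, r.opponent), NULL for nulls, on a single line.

(Frank, OC); (Frank, PD); (Frank, TH); (Uma, OC); (Uma, PD); (Uma, TH); (Vik, OC); (Vik, PD); (Vik, TH)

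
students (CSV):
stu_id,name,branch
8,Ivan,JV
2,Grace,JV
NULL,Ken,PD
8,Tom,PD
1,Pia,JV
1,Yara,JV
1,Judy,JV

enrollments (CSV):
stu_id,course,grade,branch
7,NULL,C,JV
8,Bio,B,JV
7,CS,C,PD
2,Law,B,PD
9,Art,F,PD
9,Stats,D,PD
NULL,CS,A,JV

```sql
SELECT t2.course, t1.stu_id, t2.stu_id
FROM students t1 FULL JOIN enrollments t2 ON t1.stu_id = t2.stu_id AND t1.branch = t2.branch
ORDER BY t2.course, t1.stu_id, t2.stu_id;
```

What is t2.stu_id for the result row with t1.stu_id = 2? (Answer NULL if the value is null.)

FULL OUTER JOIN keeps every row from both sides; unmatched rows get NULL for the other side's columns.
Matching on t1.stu_id = t2.stu_id AND t1.branch = t2.branch. A NULL in a compared column never satisfies the condition.
- stu_id=8, branch=JV: 1 matching t2 row(s), so 1 row(s) emitted.
- stu_id=2, branch=JV: no t2 row matches, row kept with t2 columns NULL.
- stu_id=NULL, branch=PD: no t2 row matches, row kept with t2 columns NULL.
- stu_id=8, branch=PD: no t2 row matches, row kept with t2 columns NULL.
- stu_id=1, branch=JV: no t2 row matches, row kept with t2 columns NULL.
- stu_id=1, branch=JV: no t2 row matches, row kept with t2 columns NULL.
- stu_id=1, branch=JV: no t2 row matches, row kept with t2 columns NULL.
- plus 6 unmatched t2 row(s), each kept with NULL t1 columns.

NULL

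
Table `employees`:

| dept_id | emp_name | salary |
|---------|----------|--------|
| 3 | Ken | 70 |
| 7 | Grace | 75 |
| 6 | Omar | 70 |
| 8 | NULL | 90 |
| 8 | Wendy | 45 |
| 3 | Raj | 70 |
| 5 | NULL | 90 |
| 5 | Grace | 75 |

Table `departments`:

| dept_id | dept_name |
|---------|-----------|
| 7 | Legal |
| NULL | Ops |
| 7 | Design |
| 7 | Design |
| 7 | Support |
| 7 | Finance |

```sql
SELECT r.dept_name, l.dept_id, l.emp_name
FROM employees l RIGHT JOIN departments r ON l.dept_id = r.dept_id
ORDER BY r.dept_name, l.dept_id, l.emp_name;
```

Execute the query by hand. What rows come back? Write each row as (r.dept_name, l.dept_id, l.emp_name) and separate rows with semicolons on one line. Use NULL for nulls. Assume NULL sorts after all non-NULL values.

RIGHT JOIN keeps every row from `departments`; unmatched rows get NULL for `employees`'s columns.
Matching on l.dept_id = r.dept_id. A NULL in a compared column never satisfies the condition.
Matched pairs: 5; unmatched r rows kept: 1.

(Design, 7, Grace); (Design, 7, Grace); (Finance, 7, Grace); (Legal, 7, Grace); (Ops, NULL, NULL); (Support, 7, Grace)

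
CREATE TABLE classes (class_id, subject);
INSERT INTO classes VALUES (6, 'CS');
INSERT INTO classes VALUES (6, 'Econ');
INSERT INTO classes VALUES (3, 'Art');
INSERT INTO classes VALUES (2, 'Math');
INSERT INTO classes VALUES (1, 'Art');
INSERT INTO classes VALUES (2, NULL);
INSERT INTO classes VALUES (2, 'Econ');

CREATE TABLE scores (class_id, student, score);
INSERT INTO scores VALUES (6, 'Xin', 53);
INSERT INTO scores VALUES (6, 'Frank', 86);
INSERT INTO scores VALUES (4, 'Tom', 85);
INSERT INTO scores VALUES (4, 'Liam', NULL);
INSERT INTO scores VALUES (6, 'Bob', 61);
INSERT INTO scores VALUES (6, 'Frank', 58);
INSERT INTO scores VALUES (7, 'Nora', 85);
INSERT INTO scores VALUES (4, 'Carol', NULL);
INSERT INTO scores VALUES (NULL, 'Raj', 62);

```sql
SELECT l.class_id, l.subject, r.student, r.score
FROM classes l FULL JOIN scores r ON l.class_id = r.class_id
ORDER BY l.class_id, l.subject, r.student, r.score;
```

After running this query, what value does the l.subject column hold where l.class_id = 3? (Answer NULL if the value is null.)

FULL OUTER JOIN keeps every row from both sides; unmatched rows get NULL for the other side's columns.
Matching on l.class_id = r.class_id. A NULL in a compared column never satisfies the condition.
Matched pairs: 8; unmatched l rows kept: 5; unmatched r rows kept: 5.

Art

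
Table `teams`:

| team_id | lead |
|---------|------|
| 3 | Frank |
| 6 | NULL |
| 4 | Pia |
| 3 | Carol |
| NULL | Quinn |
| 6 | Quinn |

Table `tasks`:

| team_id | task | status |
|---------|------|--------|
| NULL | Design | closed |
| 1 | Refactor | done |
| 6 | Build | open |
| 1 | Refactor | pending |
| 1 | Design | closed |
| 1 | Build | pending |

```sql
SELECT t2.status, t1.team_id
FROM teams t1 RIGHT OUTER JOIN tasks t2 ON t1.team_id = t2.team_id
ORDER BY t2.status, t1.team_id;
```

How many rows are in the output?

7

RIGHT JOIN keeps every row from `tasks`; unmatched rows get NULL for `teams`'s columns.
Matching on t1.team_id = t2.team_id. A NULL in a compared column never satisfies the condition.
- t1 row (team_id=3): no match.
- t1 row (team_id=6): matches 1 t2 row(s) → 1 output row(s).
- t1 row (team_id=4): no match.
- t1 row (team_id=3): no match.
- t1 row (team_id=NULL): no match.
- t1 row (team_id=6): matches 1 t2 row(s) → 1 output row(s).
- 5 row(s) from t2 found no t1 partner → padded with NULL.
Total: 2 matched + 5 padded = 7 rows.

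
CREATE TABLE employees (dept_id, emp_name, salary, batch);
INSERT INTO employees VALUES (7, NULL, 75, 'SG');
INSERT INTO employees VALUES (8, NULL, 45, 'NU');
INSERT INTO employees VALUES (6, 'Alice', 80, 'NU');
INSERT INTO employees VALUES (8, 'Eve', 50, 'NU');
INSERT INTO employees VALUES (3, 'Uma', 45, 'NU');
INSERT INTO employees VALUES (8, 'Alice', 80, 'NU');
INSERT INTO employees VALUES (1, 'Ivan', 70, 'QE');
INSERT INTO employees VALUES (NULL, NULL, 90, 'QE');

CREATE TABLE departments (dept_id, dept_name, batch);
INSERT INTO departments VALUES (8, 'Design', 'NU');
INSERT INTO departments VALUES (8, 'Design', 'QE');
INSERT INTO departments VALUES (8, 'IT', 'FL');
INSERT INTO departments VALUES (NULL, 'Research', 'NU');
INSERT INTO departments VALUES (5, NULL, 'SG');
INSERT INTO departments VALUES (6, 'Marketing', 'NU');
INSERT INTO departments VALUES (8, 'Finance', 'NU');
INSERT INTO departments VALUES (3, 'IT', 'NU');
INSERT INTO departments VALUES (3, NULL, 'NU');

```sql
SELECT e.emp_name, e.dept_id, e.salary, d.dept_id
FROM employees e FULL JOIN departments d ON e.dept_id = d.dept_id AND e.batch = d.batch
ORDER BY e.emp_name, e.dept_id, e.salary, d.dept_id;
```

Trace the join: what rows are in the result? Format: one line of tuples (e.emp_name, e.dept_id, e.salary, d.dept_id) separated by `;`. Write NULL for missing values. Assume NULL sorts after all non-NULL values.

FULL OUTER JOIN keeps every row from both sides; unmatched rows get NULL for the other side's columns.
Matching on e.dept_id = d.dept_id AND e.batch = d.batch. A NULL in a compared column never satisfies the condition.
- dept_id=7, batch=SG: no d row matches, row kept with d columns NULL.
- dept_id=8, batch=NU: 2 matching d row(s), so 2 row(s) emitted.
- dept_id=6, batch=NU: 1 matching d row(s), so 1 row(s) emitted.
- dept_id=8, batch=NU: 2 matching d row(s), so 2 row(s) emitted.
- dept_id=3, batch=NU: 2 matching d row(s), so 2 row(s) emitted.
- dept_id=8, batch=NU: 2 matching d row(s), so 2 row(s) emitted.
- dept_id=1, batch=QE: no d row matches, row kept with d columns NULL.
- dept_id=NULL, batch=QE: no d row matches, row kept with d columns NULL.
- 4 row(s) from d found no e partner → padded with NULL.

(Alice, 6, 80, 6); (Alice, 8, 80, 8); (Alice, 8, 80, 8); (Eve, 8, 50, 8); (Eve, 8, 50, 8); (Ivan, 1, 70, NULL); (Uma, 3, 45, 3); (Uma, 3, 45, 3); (NULL, 7, 75, NULL); (NULL, 8, 45, 8); (NULL, 8, 45, 8); (NULL, NULL, 90, NULL); (NULL, NULL, NULL, 5); (NULL, NULL, NULL, 8); (NULL, NULL, NULL, 8); (NULL, NULL, NULL, NULL)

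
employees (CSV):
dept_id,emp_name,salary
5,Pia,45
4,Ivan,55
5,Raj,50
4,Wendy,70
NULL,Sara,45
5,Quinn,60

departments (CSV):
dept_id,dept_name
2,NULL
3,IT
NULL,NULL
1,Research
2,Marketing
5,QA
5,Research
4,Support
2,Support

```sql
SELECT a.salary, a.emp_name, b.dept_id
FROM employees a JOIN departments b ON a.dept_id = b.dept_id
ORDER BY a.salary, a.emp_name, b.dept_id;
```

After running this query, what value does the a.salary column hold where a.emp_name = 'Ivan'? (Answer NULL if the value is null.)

55

INNER JOIN keeps only pairs where the ON condition holds.
Matching on a.dept_id = b.dept_id. A NULL in a compared column never satisfies the condition.
Matched pairs: 8.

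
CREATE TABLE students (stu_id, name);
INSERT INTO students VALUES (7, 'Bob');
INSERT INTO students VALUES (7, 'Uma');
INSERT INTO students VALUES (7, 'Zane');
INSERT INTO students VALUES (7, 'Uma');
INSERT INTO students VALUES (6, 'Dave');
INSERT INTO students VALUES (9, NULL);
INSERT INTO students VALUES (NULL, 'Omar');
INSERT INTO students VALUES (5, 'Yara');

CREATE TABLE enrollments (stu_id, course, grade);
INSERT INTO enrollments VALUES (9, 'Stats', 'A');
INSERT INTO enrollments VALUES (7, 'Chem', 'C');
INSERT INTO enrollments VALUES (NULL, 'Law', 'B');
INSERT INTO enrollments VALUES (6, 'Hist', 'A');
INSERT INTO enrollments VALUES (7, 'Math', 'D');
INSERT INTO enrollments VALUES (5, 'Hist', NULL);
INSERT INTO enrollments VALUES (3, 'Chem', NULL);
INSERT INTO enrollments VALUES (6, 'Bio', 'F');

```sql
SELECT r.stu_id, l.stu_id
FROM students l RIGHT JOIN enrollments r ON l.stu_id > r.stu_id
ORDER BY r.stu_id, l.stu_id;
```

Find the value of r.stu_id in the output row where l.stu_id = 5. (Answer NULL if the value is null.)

RIGHT JOIN keeps every row from `enrollments`; unmatched rows get NULL for `students`'s columns.
Matching on l.stu_id > r.stu_id. A NULL in a compared column never satisfies the condition.
- l (stu_id=7) pairs with 4 row(s) of r.
- l (stu_id=7) pairs with 4 row(s) of r.
- l (stu_id=7) pairs with 4 row(s) of r.
- l (stu_id=7) pairs with 4 row(s) of r.
- l (stu_id=6) pairs with 2 row(s) of r.
- l (stu_id=9) pairs with 6 row(s) of r.
- l (stu_id=NULL) has no partner in r.
- l (stu_id=5) pairs with 1 row(s) of r.
- 2 r row(s) had no l match → kept, l columns NULL.

3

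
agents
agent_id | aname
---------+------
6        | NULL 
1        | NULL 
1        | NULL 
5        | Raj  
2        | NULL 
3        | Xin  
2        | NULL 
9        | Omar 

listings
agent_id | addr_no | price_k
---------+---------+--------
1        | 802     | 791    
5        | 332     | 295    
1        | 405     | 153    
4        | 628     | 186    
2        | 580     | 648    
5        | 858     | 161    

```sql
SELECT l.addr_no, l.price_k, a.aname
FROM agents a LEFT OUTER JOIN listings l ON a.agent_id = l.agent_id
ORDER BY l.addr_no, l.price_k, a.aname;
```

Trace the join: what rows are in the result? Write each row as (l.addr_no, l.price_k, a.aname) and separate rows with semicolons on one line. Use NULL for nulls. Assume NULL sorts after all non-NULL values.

LEFT JOIN keeps every row from `agents`; unmatched rows get NULL for `listings`'s columns.
Matching on a.agent_id = l.agent_id.
Matched pairs: 8; unmatched a rows kept: 3.

(332, 295, Raj); (405, 153, NULL); (405, 153, NULL); (580, 648, NULL); (580, 648, NULL); (802, 791, NULL); (802, 791, NULL); (858, 161, Raj); (NULL, NULL, Omar); (NULL, NULL, Xin); (NULL, NULL, NULL)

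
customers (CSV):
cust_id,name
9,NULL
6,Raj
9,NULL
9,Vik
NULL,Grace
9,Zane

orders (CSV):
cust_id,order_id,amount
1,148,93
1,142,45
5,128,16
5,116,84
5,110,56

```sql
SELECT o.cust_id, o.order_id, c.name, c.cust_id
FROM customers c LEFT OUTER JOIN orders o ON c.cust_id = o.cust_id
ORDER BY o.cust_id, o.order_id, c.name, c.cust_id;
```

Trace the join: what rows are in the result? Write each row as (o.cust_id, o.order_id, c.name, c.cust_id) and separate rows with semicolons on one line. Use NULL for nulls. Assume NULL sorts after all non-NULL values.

LEFT JOIN keeps every row from `customers`; unmatched rows get NULL for `orders`'s columns.
Matching on c.cust_id = o.cust_id. A NULL in a compared column never satisfies the condition.
- cust_id=9: no o row matches, row kept with o columns NULL.
- cust_id=6: no o row matches, row kept with o columns NULL.
- cust_id=9: no o row matches, row kept with o columns NULL.
- cust_id=9: no o row matches, row kept with o columns NULL.
- cust_id=NULL: no o row matches, row kept with o columns NULL.
- cust_id=9: no o row matches, row kept with o columns NULL.
After projecting and ordering:
o.cust_id | o.order_id | c.name | c.cust_id
NULL | NULL | Grace | NULL
NULL | NULL | Raj | 6
NULL | NULL | Vik | 9
NULL | NULL | Zane | 9
NULL | NULL | NULL | 9
NULL | NULL | NULL | 9

(NULL, NULL, Grace, NULL); (NULL, NULL, Raj, 6); (NULL, NULL, Vik, 9); (NULL, NULL, Zane, 9); (NULL, NULL, NULL, 9); (NULL, NULL, NULL, 9)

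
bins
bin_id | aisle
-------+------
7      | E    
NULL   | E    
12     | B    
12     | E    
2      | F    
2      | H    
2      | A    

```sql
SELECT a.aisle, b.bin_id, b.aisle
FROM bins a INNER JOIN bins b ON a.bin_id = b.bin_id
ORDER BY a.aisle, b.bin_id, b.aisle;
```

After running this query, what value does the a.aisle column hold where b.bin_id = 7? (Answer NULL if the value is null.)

E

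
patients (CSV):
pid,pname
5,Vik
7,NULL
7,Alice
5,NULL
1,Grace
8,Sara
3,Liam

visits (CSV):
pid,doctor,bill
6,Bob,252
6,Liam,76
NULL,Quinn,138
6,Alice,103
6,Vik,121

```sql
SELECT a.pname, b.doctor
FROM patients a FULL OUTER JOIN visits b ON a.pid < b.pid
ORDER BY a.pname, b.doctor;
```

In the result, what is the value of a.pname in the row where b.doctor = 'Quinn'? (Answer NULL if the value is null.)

FULL OUTER JOIN keeps every row from both sides; unmatched rows get NULL for the other side's columns.
Matching on a.pid < b.pid. A NULL in a compared column never satisfies the condition.
- a row (pid=5): matches 4 b row(s) → 4 output row(s).
- a row (pid=7): no match → kept, b columns NULL.
- a row (pid=7): no match → kept, b columns NULL.
- a row (pid=5): matches 4 b row(s) → 4 output row(s).
- a row (pid=1): matches 4 b row(s) → 4 output row(s).
- a row (pid=8): no match → kept, b columns NULL.
- a row (pid=3): matches 4 b row(s) → 4 output row(s).
- 1 row(s) from b found no a partner → padded with NULL.

NULL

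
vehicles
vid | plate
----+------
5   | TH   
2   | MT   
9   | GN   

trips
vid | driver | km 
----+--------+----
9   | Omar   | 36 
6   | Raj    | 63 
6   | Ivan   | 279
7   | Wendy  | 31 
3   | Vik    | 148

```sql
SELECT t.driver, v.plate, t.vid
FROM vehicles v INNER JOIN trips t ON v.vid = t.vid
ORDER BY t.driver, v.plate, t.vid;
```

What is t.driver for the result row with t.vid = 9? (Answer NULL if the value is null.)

INNER JOIN keeps only pairs where the ON condition holds.
Matching on v.vid = t.vid.
- v row (vid=5): no match → dropped.
- v row (vid=2): no match → dropped.
- v row (vid=9): matches 1 t row(s) → 1 output row(s).

Omar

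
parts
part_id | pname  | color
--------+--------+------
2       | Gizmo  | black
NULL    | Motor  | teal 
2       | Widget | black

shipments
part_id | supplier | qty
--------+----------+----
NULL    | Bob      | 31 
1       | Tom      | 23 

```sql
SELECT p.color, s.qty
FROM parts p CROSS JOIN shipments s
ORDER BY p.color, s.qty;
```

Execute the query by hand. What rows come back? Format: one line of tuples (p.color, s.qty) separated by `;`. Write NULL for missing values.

(black, 23); (black, 23); (black, 31); (black, 31); (teal, 23); (teal, 31)

CROSS JOIN pairs every row of `parts` with every row of `shipments`: 3 × 2 = 6 rows.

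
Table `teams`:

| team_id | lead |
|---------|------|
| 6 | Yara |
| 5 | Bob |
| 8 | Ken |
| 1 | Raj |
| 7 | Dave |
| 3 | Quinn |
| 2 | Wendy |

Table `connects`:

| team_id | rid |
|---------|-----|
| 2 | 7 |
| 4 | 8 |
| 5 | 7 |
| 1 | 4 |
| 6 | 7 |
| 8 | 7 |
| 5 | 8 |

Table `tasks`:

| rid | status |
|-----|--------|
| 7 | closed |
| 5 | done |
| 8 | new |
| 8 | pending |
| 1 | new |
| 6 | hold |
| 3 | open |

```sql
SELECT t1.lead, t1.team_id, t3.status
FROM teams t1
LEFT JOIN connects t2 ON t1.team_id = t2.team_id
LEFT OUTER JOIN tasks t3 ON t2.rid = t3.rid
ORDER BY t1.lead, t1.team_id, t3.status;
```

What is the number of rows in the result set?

9

Joins associate left-to-right: teams LEFT JOIN connects on team_id gives 8 intermediate row(s).
Then LEFT JOIN `tasks t3` on rid: each of those 8 rows is kept; rows whose t2.rid has no match in t3 get NULL for t3's columns.
Result: 9 row(s).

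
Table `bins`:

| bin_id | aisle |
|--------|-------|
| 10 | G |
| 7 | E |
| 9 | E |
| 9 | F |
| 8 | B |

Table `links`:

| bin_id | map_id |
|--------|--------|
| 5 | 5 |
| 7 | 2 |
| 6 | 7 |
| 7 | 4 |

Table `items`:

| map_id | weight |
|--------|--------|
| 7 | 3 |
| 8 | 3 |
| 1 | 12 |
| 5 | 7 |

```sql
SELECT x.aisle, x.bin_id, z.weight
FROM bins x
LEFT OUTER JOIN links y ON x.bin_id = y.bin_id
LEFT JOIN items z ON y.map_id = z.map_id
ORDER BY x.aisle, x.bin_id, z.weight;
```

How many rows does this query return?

Joins associate left-to-right: bins LEFT JOIN links on bin_id gives 6 intermediate row(s).
Then LEFT JOIN `items z` on map_id: each of those 6 rows is kept; rows whose y.map_id has no match in z get NULL for z's columns.
Result: 6 row(s).

6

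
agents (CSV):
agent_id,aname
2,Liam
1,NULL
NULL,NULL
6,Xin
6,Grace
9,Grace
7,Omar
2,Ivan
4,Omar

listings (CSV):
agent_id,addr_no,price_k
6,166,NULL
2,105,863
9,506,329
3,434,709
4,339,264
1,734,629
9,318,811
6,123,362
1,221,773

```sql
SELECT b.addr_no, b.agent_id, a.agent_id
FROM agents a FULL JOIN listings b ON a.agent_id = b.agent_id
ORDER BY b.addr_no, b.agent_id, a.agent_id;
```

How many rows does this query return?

FULL OUTER JOIN keeps every row from both sides; unmatched rows get NULL for the other side's columns.
Matching on a.agent_id = b.agent_id. A NULL in a compared column never satisfies the condition.
- a[0] agent_id=2 → 1 match(es) in b → 1 row(s).
- a[1] agent_id=1 → 2 match(es) in b → 2 row(s).
- a[2] agent_id=NULL → no match; kept with NULLs on the b side.
- a[3] agent_id=6 → 2 match(es) in b → 2 row(s).
- a[4] agent_id=6 → 2 match(es) in b → 2 row(s).
- a[5] agent_id=9 → 2 match(es) in b → 2 row(s).
- a[6] agent_id=7 → no match; kept with NULLs on the b side.
- a[7] agent_id=2 → 1 match(es) in b → 1 row(s).
- a[8] agent_id=4 → 1 match(es) in b → 1 row(s).
- plus 1 unmatched b row(s), each kept with NULL a columns.
Total: 11 matched + 3 padded = 14 rows.

14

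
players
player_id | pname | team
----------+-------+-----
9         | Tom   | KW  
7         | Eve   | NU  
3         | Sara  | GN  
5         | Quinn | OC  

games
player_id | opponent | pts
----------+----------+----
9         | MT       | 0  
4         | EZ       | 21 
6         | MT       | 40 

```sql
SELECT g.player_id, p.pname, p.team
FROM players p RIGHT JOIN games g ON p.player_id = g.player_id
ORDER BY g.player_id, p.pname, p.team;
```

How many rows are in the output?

3

RIGHT JOIN keeps every row from `games`; unmatched rows get NULL for `players`'s columns.
Matching on p.player_id = g.player_id.
Matched pairs: 1; unmatched g rows kept: 2.
Total: 1 matched + 2 padded = 3 rows.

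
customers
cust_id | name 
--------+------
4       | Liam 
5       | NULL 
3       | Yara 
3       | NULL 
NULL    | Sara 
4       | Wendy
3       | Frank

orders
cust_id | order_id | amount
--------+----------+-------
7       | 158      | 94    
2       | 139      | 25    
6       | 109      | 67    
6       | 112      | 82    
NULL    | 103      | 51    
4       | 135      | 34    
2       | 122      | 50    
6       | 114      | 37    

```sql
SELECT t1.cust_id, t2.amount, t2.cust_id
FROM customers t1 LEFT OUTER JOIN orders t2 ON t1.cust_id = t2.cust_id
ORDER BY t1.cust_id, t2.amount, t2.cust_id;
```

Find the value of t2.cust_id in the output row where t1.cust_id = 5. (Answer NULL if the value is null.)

NULL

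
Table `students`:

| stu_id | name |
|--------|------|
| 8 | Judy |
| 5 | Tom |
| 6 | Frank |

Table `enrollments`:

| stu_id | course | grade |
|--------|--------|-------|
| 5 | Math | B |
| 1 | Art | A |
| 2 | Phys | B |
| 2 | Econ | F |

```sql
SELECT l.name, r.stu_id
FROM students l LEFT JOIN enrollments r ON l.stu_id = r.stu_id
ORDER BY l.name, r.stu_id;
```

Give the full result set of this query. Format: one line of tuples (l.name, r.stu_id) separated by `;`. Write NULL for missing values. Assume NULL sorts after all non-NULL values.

LEFT JOIN keeps every row from `students`; unmatched rows get NULL for `enrollments`'s columns.
Matching on l.stu_id = r.stu_id.
- stu_id=8: no r row matches, row kept with r columns NULL.
- stu_id=5: 1 matching r row(s), so 1 row(s) emitted.
- stu_id=6: no r row matches, row kept with r columns NULL.
After projecting and ordering:
l.name | r.stu_id
Frank | NULL
Judy | NULL
Tom | 5

(Frank, NULL); (Judy, NULL); (Tom, 5)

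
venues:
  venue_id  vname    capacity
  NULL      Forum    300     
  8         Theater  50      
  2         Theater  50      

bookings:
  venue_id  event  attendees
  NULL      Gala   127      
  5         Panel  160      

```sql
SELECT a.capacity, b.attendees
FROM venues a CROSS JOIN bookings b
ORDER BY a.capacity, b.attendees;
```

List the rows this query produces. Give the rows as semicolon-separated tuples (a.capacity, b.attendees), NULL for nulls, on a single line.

CROSS JOIN pairs every row of `venues` with every row of `bookings`: 3 × 2 = 6 rows.

(50, 127); (50, 127); (50, 160); (50, 160); (300, 127); (300, 160)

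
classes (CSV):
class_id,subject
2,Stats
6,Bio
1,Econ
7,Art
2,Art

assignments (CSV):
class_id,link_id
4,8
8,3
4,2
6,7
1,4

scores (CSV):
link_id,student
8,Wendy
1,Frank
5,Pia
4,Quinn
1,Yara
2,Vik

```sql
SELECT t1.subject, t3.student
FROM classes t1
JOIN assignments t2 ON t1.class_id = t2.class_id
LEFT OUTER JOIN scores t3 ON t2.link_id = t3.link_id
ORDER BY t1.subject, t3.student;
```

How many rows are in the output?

2

Step 1 — t1 INNER JOIN t2 on class_id → 2 row(s).
Then LEFT JOIN `scores t3` on link_id: each of those 2 rows is kept; rows whose t2.link_id has no match in t3 get NULL for t3's columns.
Result: 2 row(s).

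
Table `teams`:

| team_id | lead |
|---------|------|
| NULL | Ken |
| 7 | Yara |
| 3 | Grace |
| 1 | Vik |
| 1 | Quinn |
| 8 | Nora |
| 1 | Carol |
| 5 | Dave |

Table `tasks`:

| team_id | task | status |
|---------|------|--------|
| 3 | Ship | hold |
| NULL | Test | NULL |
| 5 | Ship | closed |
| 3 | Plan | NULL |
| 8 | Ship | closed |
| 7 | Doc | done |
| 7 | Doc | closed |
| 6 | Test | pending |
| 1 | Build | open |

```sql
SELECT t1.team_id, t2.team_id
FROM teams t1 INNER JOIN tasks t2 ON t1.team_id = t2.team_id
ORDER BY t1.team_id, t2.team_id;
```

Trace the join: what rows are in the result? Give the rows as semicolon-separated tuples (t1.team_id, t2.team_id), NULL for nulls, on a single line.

(1, 1); (1, 1); (1, 1); (3, 3); (3, 3); (5, 5); (7, 7); (7, 7); (8, 8)

INNER JOIN keeps only pairs where the ON condition holds.
Matching on t1.team_id = t2.team_id. A NULL in a compared column never satisfies the condition.
Matched pairs: 9.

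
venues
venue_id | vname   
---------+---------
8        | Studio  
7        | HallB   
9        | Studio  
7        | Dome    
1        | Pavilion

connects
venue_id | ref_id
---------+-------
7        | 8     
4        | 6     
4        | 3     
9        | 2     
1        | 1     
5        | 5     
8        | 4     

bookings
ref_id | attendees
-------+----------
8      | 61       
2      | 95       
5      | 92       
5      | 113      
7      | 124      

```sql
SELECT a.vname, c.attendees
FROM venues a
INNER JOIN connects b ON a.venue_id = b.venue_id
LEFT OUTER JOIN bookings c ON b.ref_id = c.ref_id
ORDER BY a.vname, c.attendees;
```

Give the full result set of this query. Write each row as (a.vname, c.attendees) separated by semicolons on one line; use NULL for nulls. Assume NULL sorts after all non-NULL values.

Joins associate left-to-right: venues INNER JOIN connects on venue_id gives 5 intermediate row(s).
Then LEFT JOIN `bookings c` on ref_id: each of those 5 rows is kept; rows whose b.ref_id has no match in c get NULL for c's columns.

(Dome, 61); (HallB, 61); (Pavilion, NULL); (Studio, 95); (Studio, NULL)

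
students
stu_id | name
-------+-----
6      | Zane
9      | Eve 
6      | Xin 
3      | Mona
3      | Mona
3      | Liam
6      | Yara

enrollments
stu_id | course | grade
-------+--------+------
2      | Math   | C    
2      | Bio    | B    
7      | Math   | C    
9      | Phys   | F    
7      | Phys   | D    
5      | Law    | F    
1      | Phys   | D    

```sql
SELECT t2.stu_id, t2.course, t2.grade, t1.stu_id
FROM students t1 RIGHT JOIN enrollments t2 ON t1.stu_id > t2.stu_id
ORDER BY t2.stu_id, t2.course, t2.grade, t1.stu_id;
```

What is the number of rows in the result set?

28

RIGHT JOIN keeps every row from `enrollments`; unmatched rows get NULL for `students`'s columns.
Matching on t1.stu_id > t2.stu_id.
Matched pairs: 27; unmatched t2 rows kept: 1.
Total: 27 matched + 1 padded = 28 rows.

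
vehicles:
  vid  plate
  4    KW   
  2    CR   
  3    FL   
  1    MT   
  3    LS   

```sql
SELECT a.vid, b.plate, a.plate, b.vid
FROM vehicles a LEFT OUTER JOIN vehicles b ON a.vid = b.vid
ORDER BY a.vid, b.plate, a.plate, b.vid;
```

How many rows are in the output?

7

LEFT JOIN keeps every row from `vehicles a`; unmatched rows get NULL for `vehicles b`'s columns.
Matching on a.vid = b.vid.
Matched pairs: 7; unmatched a rows kept: 0.
Total: 7 rows.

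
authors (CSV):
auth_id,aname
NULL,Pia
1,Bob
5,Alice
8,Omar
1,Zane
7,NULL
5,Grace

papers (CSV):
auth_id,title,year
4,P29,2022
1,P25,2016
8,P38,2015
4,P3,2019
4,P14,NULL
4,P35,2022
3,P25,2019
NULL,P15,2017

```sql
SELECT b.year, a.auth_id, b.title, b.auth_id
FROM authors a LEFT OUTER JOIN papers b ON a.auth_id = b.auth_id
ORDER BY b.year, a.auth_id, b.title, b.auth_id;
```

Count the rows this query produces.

LEFT JOIN keeps every row from `authors`; unmatched rows get NULL for `papers`'s columns.
Matching on a.auth_id = b.auth_id. A NULL in a compared column never satisfies the condition.
- a row (auth_id=NULL): no match → kept, b columns NULL.
- a row (auth_id=1): matches 1 b row(s) → 1 output row(s).
- a row (auth_id=5): no match → kept, b columns NULL.
- a row (auth_id=8): matches 1 b row(s) → 1 output row(s).
- a row (auth_id=1): matches 1 b row(s) → 1 output row(s).
- a row (auth_id=7): no match → kept, b columns NULL.
- a row (auth_id=5): no match → kept, b columns NULL.
Total: 3 matched + 4 padded = 7 rows.

7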